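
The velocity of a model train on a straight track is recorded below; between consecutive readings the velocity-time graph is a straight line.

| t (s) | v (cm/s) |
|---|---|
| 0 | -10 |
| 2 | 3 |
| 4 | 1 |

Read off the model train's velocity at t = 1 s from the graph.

On 0–2 s the graph is linear from -10 to 3 cm/s: v(1) = -10 + (3 − -10)·(1 − 0)/(2 − 0) = -3.5 cm/s.

-3.5 cm/s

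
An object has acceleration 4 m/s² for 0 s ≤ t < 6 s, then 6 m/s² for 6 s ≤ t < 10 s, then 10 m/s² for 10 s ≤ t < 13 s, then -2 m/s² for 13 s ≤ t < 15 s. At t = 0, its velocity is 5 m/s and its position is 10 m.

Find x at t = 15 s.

On each constant-a segment, Δv = aΔt and Δx = v₀Δt + ½aΔt²; chain segment to segment.
0–6 s: v starts 5 m/s; Δx = 5·6 + ½·4·6² = 102 m; v ends 29 m/s.
6–10 s: v starts 29 m/s; Δx = 29·4 + ½·6·4² = 164 m; v ends 53 m/s.
10–13 s: v starts 53 m/s; Δx = 53·3 + ½·10·3² = 204 m; v ends 83 m/s.
13–15 s: v starts 83 m/s; Δx = 83·2 + ½·-2·2² = 162 m; v ends 79 m/s.
x(15) = 10 + Σ Δx = 642 m.

642 m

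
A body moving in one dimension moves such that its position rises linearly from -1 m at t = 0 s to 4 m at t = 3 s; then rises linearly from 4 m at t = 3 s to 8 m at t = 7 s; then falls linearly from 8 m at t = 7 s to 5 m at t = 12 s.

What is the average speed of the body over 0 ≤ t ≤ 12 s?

Average speed = (total path length)/(elapsed time); on a piecewise-linear x-t graph the path length is Σ|Δx|.
0–3 s: |Δx| = |4 − -1| = 5 m
3–7 s: |Δx| = |8 − 4| = 4 m
7–12 s: |Δx| = |5 − 8| = 3 m
Total path = 12 m; average speed = 12/12 = 1 m/s.

1 m/s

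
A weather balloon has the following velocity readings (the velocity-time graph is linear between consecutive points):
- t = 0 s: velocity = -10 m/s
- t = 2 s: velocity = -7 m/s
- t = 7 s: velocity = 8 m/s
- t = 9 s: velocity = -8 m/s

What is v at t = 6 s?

5 m/s

On 2–7 s the graph is linear from -7 to 8 m/s: v(6) = -7 + (8 − -7)·(6 − 2)/(7 − 2) = 5 m/s.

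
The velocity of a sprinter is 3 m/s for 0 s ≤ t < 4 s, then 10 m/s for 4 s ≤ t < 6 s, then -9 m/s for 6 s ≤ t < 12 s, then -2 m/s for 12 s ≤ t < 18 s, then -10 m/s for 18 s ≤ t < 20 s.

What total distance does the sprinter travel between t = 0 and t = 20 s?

Distance (not displacement) is the total path length: add the absolute areas under v-t.
0–4 s: |3| × 4 = 12 m
4–6 s: |10| × 2 = 20 m
6–12 s: |-9| × 6 = 54 m
12–18 s: |-2| × 6 = 12 m
18–20 s: |-10| × 2 = 20 m
Total distance = 118 m

118 m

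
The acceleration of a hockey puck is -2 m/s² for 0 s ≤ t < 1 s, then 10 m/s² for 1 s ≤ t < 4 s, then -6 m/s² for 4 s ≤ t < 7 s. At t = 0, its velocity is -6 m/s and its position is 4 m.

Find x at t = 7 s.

On each constant-a segment, Δv = aΔt and Δx = v₀Δt + ½aΔt²; chain segment to segment.
0–1 s: v starts -6 m/s; Δx = -6·1 + ½·-2·1² = -7 m; v ends -8 m/s.
1–4 s: v starts -8 m/s; Δx = -8·3 + ½·10·3² = 21 m; v ends 22 m/s.
4–7 s: v starts 22 m/s; Δx = 22·3 + ½·-6·3² = 39 m; v ends 4 m/s.
x(7) = 4 + Σ Δx = 57 m.

57 m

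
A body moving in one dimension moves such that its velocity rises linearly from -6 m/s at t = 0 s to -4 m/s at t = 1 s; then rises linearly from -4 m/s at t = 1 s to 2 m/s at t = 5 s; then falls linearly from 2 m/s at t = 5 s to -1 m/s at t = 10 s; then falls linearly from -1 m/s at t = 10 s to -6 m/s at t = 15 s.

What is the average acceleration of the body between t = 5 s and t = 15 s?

-0.8 m/s²

Average acceleration = Δv/Δt = (-6 − 2)/(15 − 5) = -0.8 m/s².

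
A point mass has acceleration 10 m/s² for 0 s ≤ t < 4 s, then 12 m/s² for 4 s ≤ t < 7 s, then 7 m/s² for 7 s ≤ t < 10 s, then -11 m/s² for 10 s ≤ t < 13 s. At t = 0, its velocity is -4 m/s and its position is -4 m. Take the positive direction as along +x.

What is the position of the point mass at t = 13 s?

On each constant-a segment, Δv = aΔt and Δx = v₀Δt + ½aΔt²; chain segment to segment.
0–4 s: v starts -4 m/s; Δx = -4·4 + ½·10·4² = 64 m; v ends 36 m/s.
4–7 s: v starts 36 m/s; Δx = 36·3 + ½·12·3² = 162 m; v ends 72 m/s.
7–10 s: v starts 72 m/s; Δx = 72·3 + ½·7·3² = 247.5 m; v ends 93 m/s.
10–13 s: v starts 93 m/s; Δx = 93·3 + ½·-11·3² = 229.5 m; v ends 60 m/s.
x(13) = -4 + Σ Δx = 699 m.

699 m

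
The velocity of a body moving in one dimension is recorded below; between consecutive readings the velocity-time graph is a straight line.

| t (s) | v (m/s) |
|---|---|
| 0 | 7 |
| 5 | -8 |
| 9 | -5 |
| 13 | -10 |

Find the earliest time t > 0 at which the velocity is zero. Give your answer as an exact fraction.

t = 7/3 s

v changes sign on 0–5 s (from 7 to -8); the graph is linear there, so v = 0 at t = 0 + (-7)·(5 − 0)/(-8 − 7) = 7/3 s.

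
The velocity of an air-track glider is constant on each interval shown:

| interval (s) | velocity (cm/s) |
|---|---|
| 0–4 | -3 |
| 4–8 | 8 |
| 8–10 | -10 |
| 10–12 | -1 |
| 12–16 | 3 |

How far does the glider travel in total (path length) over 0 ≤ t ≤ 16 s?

78 cm

Distance (not displacement) is the total path length: add the absolute areas under v-t.
0–4 s: |-3| × 4 = 12 cm
4–8 s: |8| × 4 = 32 cm
8–10 s: |-10| × 2 = 20 cm
10–12 s: |-1| × 2 = 2 cm
12–16 s: |3| × 4 = 12 cm
Total distance = 78 cm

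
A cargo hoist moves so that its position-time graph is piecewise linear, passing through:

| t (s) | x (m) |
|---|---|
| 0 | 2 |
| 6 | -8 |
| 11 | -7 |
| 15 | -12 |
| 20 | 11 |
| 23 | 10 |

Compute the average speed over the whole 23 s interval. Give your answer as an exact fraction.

40/23 m/s

Average speed = (total path length)/(elapsed time); on a piecewise-linear x-t graph the path length is Σ|Δx|.
0–6 s: |Δx| = |-8 − 2| = 10 m
6–11 s: |Δx| = |-7 − -8| = 1 m
11–15 s: |Δx| = |-12 − -7| = 5 m
15–20 s: |Δx| = |11 − -12| = 23 m
20–23 s: |Δx| = |10 − 11| = 1 m
Total path = 40 m; average speed = 40/23 = 40/23 m/s.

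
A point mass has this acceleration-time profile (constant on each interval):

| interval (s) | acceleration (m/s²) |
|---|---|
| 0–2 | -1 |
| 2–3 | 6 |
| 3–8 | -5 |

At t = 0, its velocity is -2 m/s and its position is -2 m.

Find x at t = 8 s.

-61.5 m

On each constant-a segment, Δv = aΔt and Δx = v₀Δt + ½aΔt²; chain segment to segment.
0–2 s: v starts -2 m/s; Δx = -2·2 + ½·-1·2² = -6 m; v ends -4 m/s.
2–3 s: v starts -4 m/s; Δx = -4·1 + ½·6·1² = -1 m; v ends 2 m/s.
3–8 s: v starts 2 m/s; Δx = 2·5 + ½·-5·5² = -52.5 m; v ends -23 m/s.
x(8) = -2 + Σ Δx = -61.5 m.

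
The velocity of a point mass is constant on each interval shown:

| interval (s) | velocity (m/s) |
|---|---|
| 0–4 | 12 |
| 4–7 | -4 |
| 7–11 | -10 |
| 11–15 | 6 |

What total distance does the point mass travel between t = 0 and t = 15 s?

Distance (not displacement) is the total path length: add the absolute areas under v-t.
0–4 s: |12| × 4 = 48 m
4–7 s: |-4| × 3 = 12 m
7–11 s: |-10| × 4 = 40 m
11–15 s: |6| × 4 = 24 m
Total distance = 124 m

124 m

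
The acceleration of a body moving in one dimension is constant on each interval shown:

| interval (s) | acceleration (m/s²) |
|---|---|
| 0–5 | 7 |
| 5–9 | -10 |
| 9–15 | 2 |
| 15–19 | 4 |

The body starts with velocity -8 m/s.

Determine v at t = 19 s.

Δv equals the area under the a-t graph; then v = v₀ + Δv.
0–5 s: 7 × 5 = 35 m/s
5–9 s: -10 × 4 = -40 m/s
9–15 s: 2 × 6 = 12 m/s
15–19 s: 4 × 4 = 16 m/s
Δv = 23 m/s, so v(19) = -8 + (23) = 15 m/s.

15 m/s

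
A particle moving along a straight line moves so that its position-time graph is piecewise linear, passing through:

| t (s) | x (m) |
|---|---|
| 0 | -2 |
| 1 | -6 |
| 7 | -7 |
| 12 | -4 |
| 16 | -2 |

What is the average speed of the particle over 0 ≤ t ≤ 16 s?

Average speed = (total path length)/(elapsed time); on a piecewise-linear x-t graph the path length is Σ|Δx|.
0–1 s: |Δx| = |-6 − -2| = 4 m
1–7 s: |Δx| = |-7 − -6| = 1 m
7–12 s: |Δx| = |-4 − -7| = 3 m
12–16 s: |Δx| = |-2 − -4| = 2 m
Total path = 10 m; average speed = 10/16 = 0.625 m/s.

0.625 m/s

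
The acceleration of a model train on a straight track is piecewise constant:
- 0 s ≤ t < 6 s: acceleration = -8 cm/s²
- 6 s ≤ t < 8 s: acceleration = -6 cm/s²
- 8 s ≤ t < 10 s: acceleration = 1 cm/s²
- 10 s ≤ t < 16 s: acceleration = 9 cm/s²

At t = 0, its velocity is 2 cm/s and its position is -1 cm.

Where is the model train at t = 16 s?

On each constant-a segment, Δv = aΔt and Δx = v₀Δt + ½aΔt²; chain segment to segment.
0–6 s: v starts 2 cm/s; Δx = 2·6 + ½·-8·6² = -132 cm; v ends -46 cm/s.
6–8 s: v starts -46 cm/s; Δx = -46·2 + ½·-6·2² = -104 cm; v ends -58 cm/s.
8–10 s: v starts -58 cm/s; Δx = -58·2 + ½·1·2² = -114 cm; v ends -56 cm/s.
10–16 s: v starts -56 cm/s; Δx = -56·6 + ½·9·6² = -174 cm; v ends -2 cm/s.
x(16) = -1 + Σ Δx = -525 cm.

-525 cm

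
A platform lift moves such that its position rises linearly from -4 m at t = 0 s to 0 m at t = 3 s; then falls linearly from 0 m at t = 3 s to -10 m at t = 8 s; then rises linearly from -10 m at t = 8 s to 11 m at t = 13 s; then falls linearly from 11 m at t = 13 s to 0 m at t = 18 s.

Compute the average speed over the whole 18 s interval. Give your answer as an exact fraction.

Average speed = (total path length)/(elapsed time); on a piecewise-linear x-t graph the path length is Σ|Δx|.
0–3 s: |Δx| = |0 − -4| = 4 m
3–8 s: |Δx| = |-10 − 0| = 10 m
8–13 s: |Δx| = |11 − -10| = 21 m
13–18 s: |Δx| = |0 − 11| = 11 m
Total path = 46 m; average speed = 46/18 = 23/9 m/s.

23/9 m/s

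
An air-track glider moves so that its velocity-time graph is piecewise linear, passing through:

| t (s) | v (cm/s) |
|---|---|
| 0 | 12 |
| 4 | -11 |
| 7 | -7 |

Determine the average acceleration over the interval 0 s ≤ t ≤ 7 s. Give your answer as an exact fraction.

Average acceleration = Δv/Δt = (-7 − 12)/(7 − 0) = -19/7 cm/s².

-19/7 cm/s²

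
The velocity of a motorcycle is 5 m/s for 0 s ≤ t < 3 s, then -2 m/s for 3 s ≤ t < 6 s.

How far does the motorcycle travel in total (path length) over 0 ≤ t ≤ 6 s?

Total distance travelled is ∫|v| dt — sum the magnitudes of each area piece.
0–3 s: |5| × 3 = 15 m
3–6 s: |-2| × 3 = 6 m
Total distance = 21 m

21 m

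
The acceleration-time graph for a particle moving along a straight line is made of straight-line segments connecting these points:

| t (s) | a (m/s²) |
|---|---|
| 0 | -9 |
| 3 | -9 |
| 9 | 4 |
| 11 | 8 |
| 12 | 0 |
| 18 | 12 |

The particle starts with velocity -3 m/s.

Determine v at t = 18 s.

Δv equals the area under the a-t graph; then v = v₀ + Δv.
0–3 s: -9 × 3 = -27 m/s
3–9 s: ½(-9 + 4)(6) = -15 m/s
9–11 s: ½(4 + 8)(2) = 12 m/s
11–12 s: ½(8 + 0)(1) = 4 m/s
12–18 s: ½(0 + 12)(6) = 36 m/s
Δv = 10 m/s, so v(18) = -3 + (10) = 7 m/s.

7 m/s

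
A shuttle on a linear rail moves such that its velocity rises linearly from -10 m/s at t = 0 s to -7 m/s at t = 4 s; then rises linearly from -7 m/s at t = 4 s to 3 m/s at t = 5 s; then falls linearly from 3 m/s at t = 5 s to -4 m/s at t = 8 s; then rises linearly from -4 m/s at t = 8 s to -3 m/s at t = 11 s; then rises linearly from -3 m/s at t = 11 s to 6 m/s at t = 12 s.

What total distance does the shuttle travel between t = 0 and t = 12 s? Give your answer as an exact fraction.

1934/35 m

Total distance travelled is ∫|v| dt — sum the magnitudes of each area piece.
0–4 s: |½(-10 + -7)(4)| = 34 m
4–5 s: v = 0 at t = 4.7 s; triangle areas 2.45 + 0.45 = 2.9 m
5–8 s: v = 0 at t = 44/7 s; triangle areas 27/14 + 24/7 = 75/14 m
8–11 s: |½(-4 + -3)(3)| = 10.5 m
11–12 s: v = 0 at t = 34/3 s; triangle areas 0.5 + 2 = 2.5 m
Total distance = 1934/35 m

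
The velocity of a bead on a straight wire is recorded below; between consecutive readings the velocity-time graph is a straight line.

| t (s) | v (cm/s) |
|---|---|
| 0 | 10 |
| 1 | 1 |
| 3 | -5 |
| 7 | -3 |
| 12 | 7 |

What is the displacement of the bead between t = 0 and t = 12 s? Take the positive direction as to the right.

-4.5 cm

Net displacement equals the area under the velocity-time graph (areas below the axis count negative).
0–1 s: ½(10 + 1)(1) = 5.5 cm
1–3 s: ½(1 + -5)(2) = -4 cm
3–7 s: ½(-5 + -3)(4) = -16 cm
7–12 s: ½(-3 + 7)(5) = 10 cm
Net displacement = -4.5 cm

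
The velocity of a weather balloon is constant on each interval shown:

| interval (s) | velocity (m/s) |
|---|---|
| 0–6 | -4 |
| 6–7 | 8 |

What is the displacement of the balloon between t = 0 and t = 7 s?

Displacement is the signed area under the v-t curve.
0–6 s: -4 × 6 = -24 m
6–7 s: 8 × 1 = 8 m
Net displacement = -16 m

-16 m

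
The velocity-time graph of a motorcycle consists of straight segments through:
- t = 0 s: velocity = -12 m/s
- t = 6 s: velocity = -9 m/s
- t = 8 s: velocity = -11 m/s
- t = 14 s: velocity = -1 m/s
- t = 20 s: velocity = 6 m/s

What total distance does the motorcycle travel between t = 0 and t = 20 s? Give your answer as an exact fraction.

Distance (not displacement) is the total path length: add the absolute areas under v-t.
0–6 s: |½(-12 + -9)(6)| = 63 m
6–8 s: |½(-9 + -11)(2)| = 20 m
8–14 s: |½(-11 + -1)(6)| = 36 m
14–20 s: v = 0 at t = 104/7 s; triangle areas 3/7 + 108/7 = 111/7 m
Total distance = 944/7 m

944/7 m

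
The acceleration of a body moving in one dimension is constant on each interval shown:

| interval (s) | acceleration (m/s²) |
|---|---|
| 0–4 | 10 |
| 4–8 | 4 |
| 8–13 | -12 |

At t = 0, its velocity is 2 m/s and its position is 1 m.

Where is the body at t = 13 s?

On each constant-a segment, Δv = aΔt and Δx = v₀Δt + ½aΔt²; chain segment to segment.
0–4 s: v starts 2 m/s; Δx = 2·4 + ½·10·4² = 88 m; v ends 42 m/s.
4–8 s: v starts 42 m/s; Δx = 42·4 + ½·4·4² = 200 m; v ends 58 m/s.
8–13 s: v starts 58 m/s; Δx = 58·5 + ½·-12·5² = 140 m; v ends -2 m/s.
x(13) = 1 + Σ Δx = 429 m.

429 m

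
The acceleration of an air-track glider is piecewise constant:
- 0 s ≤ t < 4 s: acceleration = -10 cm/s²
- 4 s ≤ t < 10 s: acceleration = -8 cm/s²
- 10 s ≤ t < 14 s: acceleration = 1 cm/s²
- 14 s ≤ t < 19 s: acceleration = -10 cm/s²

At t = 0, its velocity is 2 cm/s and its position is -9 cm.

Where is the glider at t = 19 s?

On each constant-a segment, Δv = aΔt and Δx = v₀Δt + ½aΔt²; chain segment to segment.
0–4 s: v starts 2 cm/s; Δx = 2·4 + ½·-10·4² = -72 cm; v ends -38 cm/s.
4–10 s: v starts -38 cm/s; Δx = -38·6 + ½·-8·6² = -372 cm; v ends -86 cm/s.
10–14 s: v starts -86 cm/s; Δx = -86·4 + ½·1·4² = -336 cm; v ends -82 cm/s.
14–19 s: v starts -82 cm/s; Δx = -82·5 + ½·-10·5² = -535 cm; v ends -132 cm/s.
x(19) = -9 + Σ Δx = -1324 cm.

-1324 cm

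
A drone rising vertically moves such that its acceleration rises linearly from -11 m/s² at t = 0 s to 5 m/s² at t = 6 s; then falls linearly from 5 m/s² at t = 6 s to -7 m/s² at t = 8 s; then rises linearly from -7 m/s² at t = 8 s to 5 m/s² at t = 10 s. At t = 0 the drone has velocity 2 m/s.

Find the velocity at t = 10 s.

-20 m/s

Δv equals the area under the a-t graph; then v = v₀ + Δv.
0–6 s: ½(-11 + 5)(6) = -18 m/s
6–8 s: ½(5 + -7)(2) = -2 m/s
8–10 s: ½(-7 + 5)(2) = -2 m/s
Δv = -22 m/s, so v(10) = 2 + (-22) = -20 m/s.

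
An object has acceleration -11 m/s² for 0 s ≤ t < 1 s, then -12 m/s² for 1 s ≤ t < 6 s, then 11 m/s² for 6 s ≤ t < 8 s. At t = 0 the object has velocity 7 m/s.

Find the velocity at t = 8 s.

Δv equals the area under the a-t graph; then v = v₀ + Δv.
0–1 s: -11 × 1 = -11 m/s
1–6 s: -12 × 5 = -60 m/s
6–8 s: 11 × 2 = 22 m/s
Δv = -49 m/s, so v(8) = 7 + (-49) = -42 m/s.

-42 m/s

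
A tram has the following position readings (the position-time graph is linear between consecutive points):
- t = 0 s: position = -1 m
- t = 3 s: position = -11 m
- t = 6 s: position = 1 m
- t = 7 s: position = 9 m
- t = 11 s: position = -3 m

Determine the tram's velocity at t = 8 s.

-3 m/s

Velocity is the slope of the x-t graph on 7–11 s: (-3 − 9)/(11 − 7) = -3 m/s.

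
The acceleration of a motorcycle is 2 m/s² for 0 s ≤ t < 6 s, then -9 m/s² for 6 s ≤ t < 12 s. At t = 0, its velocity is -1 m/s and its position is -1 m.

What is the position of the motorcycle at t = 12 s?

-67 m

On each constant-a segment, Δv = aΔt and Δx = v₀Δt + ½aΔt²; chain segment to segment.
0–6 s: v starts -1 m/s; Δx = -1·6 + ½·2·6² = 30 m; v ends 11 m/s.
6–12 s: v starts 11 m/s; Δx = 11·6 + ½·-9·6² = -96 m; v ends -43 m/s.
x(12) = -1 + Σ Δx = -67 m.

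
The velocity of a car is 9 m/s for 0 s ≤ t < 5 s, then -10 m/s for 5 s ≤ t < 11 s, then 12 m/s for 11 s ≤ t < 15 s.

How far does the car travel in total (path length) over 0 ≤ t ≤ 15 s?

Total distance travelled is ∫|v| dt — sum the magnitudes of each area piece.
0–5 s: |9| × 5 = 45 m
5–11 s: |-10| × 6 = 60 m
11–15 s: |12| × 4 = 48 m
Total distance = 153 m

153 m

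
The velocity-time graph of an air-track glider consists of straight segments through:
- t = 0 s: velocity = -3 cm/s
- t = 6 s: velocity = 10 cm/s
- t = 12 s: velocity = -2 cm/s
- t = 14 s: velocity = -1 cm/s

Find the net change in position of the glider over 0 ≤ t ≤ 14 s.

42 cm

Displacement is the signed area under the v-t curve.
0–6 s: ½(-3 + 10)(6) = 21 cm
6–12 s: ½(10 + -2)(6) = 24 cm
12–14 s: ½(-2 + -1)(2) = -3 cm
Net displacement = 42 cm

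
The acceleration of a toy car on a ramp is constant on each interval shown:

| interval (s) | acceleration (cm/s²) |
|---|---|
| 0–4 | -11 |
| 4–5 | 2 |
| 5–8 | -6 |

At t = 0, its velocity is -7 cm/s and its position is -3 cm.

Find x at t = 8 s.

On each constant-a segment, Δv = aΔt and Δx = v₀Δt + ½aΔt²; chain segment to segment.
0–4 s: v starts -7 cm/s; Δx = -7·4 + ½·-11·4² = -116 cm; v ends -51 cm/s.
4–5 s: v starts -51 cm/s; Δx = -51·1 + ½·2·1² = -50 cm; v ends -49 cm/s.
5–8 s: v starts -49 cm/s; Δx = -49·3 + ½·-6·3² = -174 cm; v ends -67 cm/s.
x(8) = -3 + Σ Δx = -343 cm.

-343 cm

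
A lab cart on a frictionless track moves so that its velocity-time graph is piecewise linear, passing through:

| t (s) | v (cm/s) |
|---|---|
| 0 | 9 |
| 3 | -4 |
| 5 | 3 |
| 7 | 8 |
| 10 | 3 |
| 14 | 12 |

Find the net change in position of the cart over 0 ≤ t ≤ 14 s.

64 cm

Net displacement equals the area under the velocity-time graph (areas below the axis count negative).
0–3 s: ½(9 + -4)(3) = 7.5 cm
3–5 s: ½(-4 + 3)(2) = -1 cm
5–7 s: ½(3 + 8)(2) = 11 cm
7–10 s: ½(8 + 3)(3) = 16.5 cm
10–14 s: ½(3 + 12)(4) = 30 cm
Net displacement = 64 cm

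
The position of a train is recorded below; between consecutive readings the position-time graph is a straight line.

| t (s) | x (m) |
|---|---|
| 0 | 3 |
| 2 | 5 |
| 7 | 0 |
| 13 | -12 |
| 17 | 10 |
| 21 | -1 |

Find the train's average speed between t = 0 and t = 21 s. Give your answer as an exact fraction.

Average speed = (total path length)/(elapsed time); on a piecewise-linear x-t graph the path length is Σ|Δx|.
0–2 s: |Δx| = |5 − 3| = 2 m
2–7 s: |Δx| = |0 − 5| = 5 m
7–13 s: |Δx| = |-12 − 0| = 12 m
13–17 s: |Δx| = |10 − -12| = 22 m
17–21 s: |Δx| = |-1 − 10| = 11 m
Total path = 52 m; average speed = 52/21 = 52/21 m/s.

52/21 m/s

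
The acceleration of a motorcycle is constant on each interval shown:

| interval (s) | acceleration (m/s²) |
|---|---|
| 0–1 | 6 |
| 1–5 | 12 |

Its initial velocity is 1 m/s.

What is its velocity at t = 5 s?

55 m/s

Δv equals the area under the a-t graph; then v = v₀ + Δv.
0–1 s: 6 × 1 = 6 m/s
1–5 s: 12 × 4 = 48 m/s
Δv = 54 m/s, so v(5) = 1 + (54) = 55 m/s.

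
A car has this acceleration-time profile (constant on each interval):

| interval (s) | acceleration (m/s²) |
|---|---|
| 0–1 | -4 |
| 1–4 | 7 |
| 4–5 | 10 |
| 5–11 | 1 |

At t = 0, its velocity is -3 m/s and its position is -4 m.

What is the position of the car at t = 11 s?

182.5 m

On each constant-a segment, Δv = aΔt and Δx = v₀Δt + ½aΔt²; chain segment to segment.
0–1 s: v starts -3 m/s; Δx = -3·1 + ½·-4·1² = -5 m; v ends -7 m/s.
1–4 s: v starts -7 m/s; Δx = -7·3 + ½·7·3² = 10.5 m; v ends 14 m/s.
4–5 s: v starts 14 m/s; Δx = 14·1 + ½·10·1² = 19 m; v ends 24 m/s.
5–11 s: v starts 24 m/s; Δx = 24·6 + ½·1·6² = 162 m; v ends 30 m/s.
x(11) = -4 + Σ Δx = 182.5 m.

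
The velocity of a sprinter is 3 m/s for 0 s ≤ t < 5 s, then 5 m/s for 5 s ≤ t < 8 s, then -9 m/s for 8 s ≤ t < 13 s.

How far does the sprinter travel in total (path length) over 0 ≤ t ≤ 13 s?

75 m

Distance (not displacement) is the total path length: add the absolute areas under v-t.
0–5 s: |3| × 5 = 15 m
5–8 s: |5| × 3 = 15 m
8–13 s: |-9| × 5 = 45 m
Total distance = 75 m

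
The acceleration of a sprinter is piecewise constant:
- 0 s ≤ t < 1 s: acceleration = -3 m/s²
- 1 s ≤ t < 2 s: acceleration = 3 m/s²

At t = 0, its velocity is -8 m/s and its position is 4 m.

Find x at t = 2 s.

On each constant-a segment, Δv = aΔt and Δx = v₀Δt + ½aΔt²; chain segment to segment.
0–1 s: v starts -8 m/s; Δx = -8·1 + ½·-3·1² = -9.5 m; v ends -11 m/s.
1–2 s: v starts -11 m/s; Δx = -11·1 + ½·3·1² = -9.5 m; v ends -8 m/s.
x(2) = 4 + Σ Δx = -15 m.

-15 m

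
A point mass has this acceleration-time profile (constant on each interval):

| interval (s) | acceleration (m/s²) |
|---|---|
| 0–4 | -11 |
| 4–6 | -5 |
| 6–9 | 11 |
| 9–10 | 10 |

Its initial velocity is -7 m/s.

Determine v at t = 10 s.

-18 m/s

Δv equals the area under the a-t graph; then v = v₀ + Δv.
0–4 s: -11 × 4 = -44 m/s
4–6 s: -5 × 2 = -10 m/s
6–9 s: 11 × 3 = 33 m/s
9–10 s: 10 × 1 = 10 m/s
Δv = -11 m/s, so v(10) = -7 + (-11) = -18 m/s.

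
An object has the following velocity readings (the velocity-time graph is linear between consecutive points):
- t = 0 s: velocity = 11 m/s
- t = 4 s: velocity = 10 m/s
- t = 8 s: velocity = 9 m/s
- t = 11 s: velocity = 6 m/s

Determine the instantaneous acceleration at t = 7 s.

-0.25 m/s²

Acceleration is the slope of the v-t graph on 4–8 s: (9 − 10)/(8 − 4) = -0.25 m/s².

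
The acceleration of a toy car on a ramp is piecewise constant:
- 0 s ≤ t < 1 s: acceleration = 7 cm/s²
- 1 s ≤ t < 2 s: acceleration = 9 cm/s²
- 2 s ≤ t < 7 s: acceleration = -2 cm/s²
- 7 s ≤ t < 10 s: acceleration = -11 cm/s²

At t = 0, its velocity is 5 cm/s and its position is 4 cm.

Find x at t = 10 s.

On each constant-a segment, Δv = aΔt and Δx = v₀Δt + ½aΔt²; chain segment to segment.
0–1 s: v starts 5 cm/s; Δx = 5·1 + ½·7·1² = 8.5 cm; v ends 12 cm/s.
1–2 s: v starts 12 cm/s; Δx = 12·1 + ½·9·1² = 16.5 cm; v ends 21 cm/s.
2–7 s: v starts 21 cm/s; Δx = 21·5 + ½·-2·5² = 80 cm; v ends 11 cm/s.
7–10 s: v starts 11 cm/s; Δx = 11·3 + ½·-11·3² = -16.5 cm; v ends -22 cm/s.
x(10) = 4 + Σ Δx = 92.5 cm.

92.5 cm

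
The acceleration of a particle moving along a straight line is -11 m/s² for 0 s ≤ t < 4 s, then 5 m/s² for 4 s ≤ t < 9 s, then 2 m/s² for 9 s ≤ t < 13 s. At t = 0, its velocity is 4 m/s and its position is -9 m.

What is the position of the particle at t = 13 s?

-262.5 m

On each constant-a segment, Δv = aΔt and Δx = v₀Δt + ½aΔt²; chain segment to segment.
0–4 s: v starts 4 m/s; Δx = 4·4 + ½·-11·4² = -72 m; v ends -40 m/s.
4–9 s: v starts -40 m/s; Δx = -40·5 + ½·5·5² = -137.5 m; v ends -15 m/s.
9–13 s: v starts -15 m/s; Δx = -15·4 + ½·2·4² = -44 m; v ends -7 m/s.
x(13) = -9 + Σ Δx = -262.5 m.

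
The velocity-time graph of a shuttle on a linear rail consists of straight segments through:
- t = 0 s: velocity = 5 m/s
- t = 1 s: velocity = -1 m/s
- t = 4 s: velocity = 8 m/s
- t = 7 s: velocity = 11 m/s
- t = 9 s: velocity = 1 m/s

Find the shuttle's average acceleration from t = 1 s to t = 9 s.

Average acceleration = Δv/Δt = (1 − -1)/(9 − 1) = 0.25 m/s².

0.25 m/s²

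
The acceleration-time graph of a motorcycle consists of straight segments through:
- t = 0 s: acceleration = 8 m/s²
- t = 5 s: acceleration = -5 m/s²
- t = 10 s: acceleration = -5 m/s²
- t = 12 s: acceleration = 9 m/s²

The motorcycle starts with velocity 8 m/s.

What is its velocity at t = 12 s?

-5.5 m/s

Δv equals the area under the a-t graph; then v = v₀ + Δv.
0–5 s: ½(8 + -5)(5) = 7.5 m/s
5–10 s: -5 × 5 = -25 m/s
10–12 s: ½(-5 + 9)(2) = 4 m/s
Δv = -13.5 m/s, so v(12) = 8 + (-13.5) = -5.5 m/s.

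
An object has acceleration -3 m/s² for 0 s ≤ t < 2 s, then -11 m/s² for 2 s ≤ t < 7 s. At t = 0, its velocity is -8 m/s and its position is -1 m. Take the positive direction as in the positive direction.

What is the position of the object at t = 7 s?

On each constant-a segment, Δv = aΔt and Δx = v₀Δt + ½aΔt²; chain segment to segment.
0–2 s: v starts -8 m/s; Δx = -8·2 + ½·-3·2² = -22 m; v ends -14 m/s.
2–7 s: v starts -14 m/s; Δx = -14·5 + ½·-11·5² = -207.5 m; v ends -69 m/s.
x(7) = -1 + Σ Δx = -230.5 m.

-230.5 m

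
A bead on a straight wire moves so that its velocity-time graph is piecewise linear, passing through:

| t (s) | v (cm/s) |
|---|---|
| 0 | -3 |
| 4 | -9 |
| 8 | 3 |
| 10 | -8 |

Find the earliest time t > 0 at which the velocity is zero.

t = 7 s

v changes sign on 4–8 s (from -9 to 3); the graph is linear there, so v = 0 at t = 4 + (9)·(8 − 4)/(3 − -9) = 7 s.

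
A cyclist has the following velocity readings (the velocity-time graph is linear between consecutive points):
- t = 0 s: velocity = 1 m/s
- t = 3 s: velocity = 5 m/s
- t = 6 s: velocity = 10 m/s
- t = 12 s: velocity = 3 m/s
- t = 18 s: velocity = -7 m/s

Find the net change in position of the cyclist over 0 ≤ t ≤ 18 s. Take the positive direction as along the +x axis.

58.5 m

Net displacement equals the area under the velocity-time graph (areas below the axis count negative).
0–3 s: ½(1 + 5)(3) = 9 m
3–6 s: ½(5 + 10)(3) = 22.5 m
6–12 s: ½(10 + 3)(6) = 39 m
12–18 s: ½(3 + -7)(6) = -12 m
Net displacement = 58.5 m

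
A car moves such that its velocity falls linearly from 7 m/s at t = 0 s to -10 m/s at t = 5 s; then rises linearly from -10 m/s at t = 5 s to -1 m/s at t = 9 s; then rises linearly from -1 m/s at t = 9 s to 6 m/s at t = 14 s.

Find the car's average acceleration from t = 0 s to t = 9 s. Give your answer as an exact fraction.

Average acceleration = Δv/Δt = (-1 − 7)/(9 − 0) = -8/9 m/s².

-8/9 m/s²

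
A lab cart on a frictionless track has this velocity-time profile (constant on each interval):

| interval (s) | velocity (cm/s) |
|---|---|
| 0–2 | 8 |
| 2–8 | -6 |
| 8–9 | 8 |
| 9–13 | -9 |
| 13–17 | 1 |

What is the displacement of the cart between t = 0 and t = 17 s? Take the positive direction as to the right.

-44 cm

Net displacement equals the area under the velocity-time graph (areas below the axis count negative).
0–2 s: 8 × 2 = 16 cm
2–8 s: -6 × 6 = -36 cm
8–9 s: 8 × 1 = 8 cm
9–13 s: -9 × 4 = -36 cm
13–17 s: 1 × 4 = 4 cm
Net displacement = -44 cm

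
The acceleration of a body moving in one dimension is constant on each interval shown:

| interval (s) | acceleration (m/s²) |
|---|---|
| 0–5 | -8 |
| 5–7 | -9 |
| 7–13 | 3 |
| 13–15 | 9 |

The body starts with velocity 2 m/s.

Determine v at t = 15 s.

Δv equals the area under the a-t graph; then v = v₀ + Δv.
0–5 s: -8 × 5 = -40 m/s
5–7 s: -9 × 2 = -18 m/s
7–13 s: 3 × 6 = 18 m/s
13–15 s: 9 × 2 = 18 m/s
Δv = -22 m/s, so v(15) = 2 + (-22) = -20 m/s.

-20 m/s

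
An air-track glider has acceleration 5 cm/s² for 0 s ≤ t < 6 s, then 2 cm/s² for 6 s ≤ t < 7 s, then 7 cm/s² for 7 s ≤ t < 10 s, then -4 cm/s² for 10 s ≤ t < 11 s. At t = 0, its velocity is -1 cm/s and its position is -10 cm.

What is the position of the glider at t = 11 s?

278.5 cm

On each constant-a segment, Δv = aΔt and Δx = v₀Δt + ½aΔt²; chain segment to segment.
0–6 s: v starts -1 cm/s; Δx = -1·6 + ½·5·6² = 84 cm; v ends 29 cm/s.
6–7 s: v starts 29 cm/s; Δx = 29·1 + ½·2·1² = 30 cm; v ends 31 cm/s.
7–10 s: v starts 31 cm/s; Δx = 31·3 + ½·7·3² = 124.5 cm; v ends 52 cm/s.
10–11 s: v starts 52 cm/s; Δx = 52·1 + ½·-4·1² = 50 cm; v ends 48 cm/s.
x(11) = -10 + Σ Δx = 278.5 cm.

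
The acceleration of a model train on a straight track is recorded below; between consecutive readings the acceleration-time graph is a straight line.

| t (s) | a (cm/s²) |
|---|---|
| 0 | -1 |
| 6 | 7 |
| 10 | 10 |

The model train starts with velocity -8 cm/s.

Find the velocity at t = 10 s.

Δv equals the area under the a-t graph; then v = v₀ + Δv.
0–6 s: ½(-1 + 7)(6) = 18 cm/s
6–10 s: ½(7 + 10)(4) = 34 cm/s
Δv = 52 cm/s, so v(10) = -8 + (52) = 44 cm/s.

44 cm/s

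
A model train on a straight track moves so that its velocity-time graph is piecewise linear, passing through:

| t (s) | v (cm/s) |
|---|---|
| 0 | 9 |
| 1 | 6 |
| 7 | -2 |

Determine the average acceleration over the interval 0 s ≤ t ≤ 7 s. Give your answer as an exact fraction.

-11/7 cm/s²

Average acceleration = Δv/Δt = (-2 − 9)/(7 − 0) = -11/7 cm/s².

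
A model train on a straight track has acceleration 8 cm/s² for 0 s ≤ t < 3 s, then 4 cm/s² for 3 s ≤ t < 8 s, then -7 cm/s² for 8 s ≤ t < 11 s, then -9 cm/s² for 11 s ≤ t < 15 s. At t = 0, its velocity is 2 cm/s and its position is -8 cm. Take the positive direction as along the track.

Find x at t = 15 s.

348.5 cm

On each constant-a segment, Δv = aΔt and Δx = v₀Δt + ½aΔt²; chain segment to segment.
0–3 s: v starts 2 cm/s; Δx = 2·3 + ½·8·3² = 42 cm; v ends 26 cm/s.
3–8 s: v starts 26 cm/s; Δx = 26·5 + ½·4·5² = 180 cm; v ends 46 cm/s.
8–11 s: v starts 46 cm/s; Δx = 46·3 + ½·-7·3² = 106.5 cm; v ends 25 cm/s.
11–15 s: v starts 25 cm/s; Δx = 25·4 + ½·-9·4² = 28 cm; v ends -11 cm/s.
x(15) = -8 + Σ Δx = 348.5 cm.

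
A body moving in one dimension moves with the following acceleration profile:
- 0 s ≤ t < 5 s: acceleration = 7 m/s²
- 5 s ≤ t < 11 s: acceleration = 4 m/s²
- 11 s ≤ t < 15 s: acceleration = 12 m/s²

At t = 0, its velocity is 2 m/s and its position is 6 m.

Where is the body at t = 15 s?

On each constant-a segment, Δv = aΔt and Δx = v₀Δt + ½aΔt²; chain segment to segment.
0–5 s: v starts 2 m/s; Δx = 2·5 + ½·7·5² = 97.5 m; v ends 37 m/s.
5–11 s: v starts 37 m/s; Δx = 37·6 + ½·4·6² = 294 m; v ends 61 m/s.
11–15 s: v starts 61 m/s; Δx = 61·4 + ½·12·4² = 340 m; v ends 109 m/s.
x(15) = 6 + Σ Δx = 737.5 m.

737.5 m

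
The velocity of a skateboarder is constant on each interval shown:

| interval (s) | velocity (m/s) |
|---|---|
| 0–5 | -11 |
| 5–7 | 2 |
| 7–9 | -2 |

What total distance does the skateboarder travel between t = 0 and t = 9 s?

Total distance travelled is ∫|v| dt — sum the magnitudes of each area piece.
0–5 s: |-11| × 5 = 55 m
5–7 s: |2| × 2 = 4 m
7–9 s: |-2| × 2 = 4 m
Total distance = 63 m

63 m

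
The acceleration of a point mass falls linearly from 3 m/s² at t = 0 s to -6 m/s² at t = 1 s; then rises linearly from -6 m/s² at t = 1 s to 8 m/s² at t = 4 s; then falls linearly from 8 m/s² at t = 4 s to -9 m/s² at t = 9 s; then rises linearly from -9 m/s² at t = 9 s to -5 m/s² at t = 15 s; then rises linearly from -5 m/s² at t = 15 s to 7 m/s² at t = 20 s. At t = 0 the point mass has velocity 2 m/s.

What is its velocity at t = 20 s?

Δv equals the area under the a-t graph; then v = v₀ + Δv.
0–1 s: ½(3 + -6)(1) = -1.5 m/s
1–4 s: ½(-6 + 8)(3) = 3 m/s
4–9 s: ½(8 + -9)(5) = -2.5 m/s
9–15 s: ½(-9 + -5)(6) = -42 m/s
15–20 s: ½(-5 + 7)(5) = 5 m/s
Δv = -38 m/s, so v(20) = 2 + (-38) = -36 m/s.

-36 m/s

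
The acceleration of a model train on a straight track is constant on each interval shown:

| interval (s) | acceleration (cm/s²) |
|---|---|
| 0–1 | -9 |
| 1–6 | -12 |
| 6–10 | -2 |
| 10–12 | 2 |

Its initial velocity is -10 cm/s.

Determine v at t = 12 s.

Δv equals the area under the a-t graph; then v = v₀ + Δv.
0–1 s: -9 × 1 = -9 cm/s
1–6 s: -12 × 5 = -60 cm/s
6–10 s: -2 × 4 = -8 cm/s
10–12 s: 2 × 2 = 4 cm/s
Δv = -73 cm/s, so v(12) = -10 + (-73) = -83 cm/s.

-83 cm/s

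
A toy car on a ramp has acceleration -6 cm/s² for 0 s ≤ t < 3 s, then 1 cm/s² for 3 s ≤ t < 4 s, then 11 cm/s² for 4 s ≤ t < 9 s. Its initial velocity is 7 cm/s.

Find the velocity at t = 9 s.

45 cm/s

Δv equals the area under the a-t graph; then v = v₀ + Δv.
0–3 s: -6 × 3 = -18 cm/s
3–4 s: 1 × 1 = 1 cm/s
4–9 s: 11 × 5 = 55 cm/s
Δv = 38 cm/s, so v(9) = 7 + (38) = 45 cm/s.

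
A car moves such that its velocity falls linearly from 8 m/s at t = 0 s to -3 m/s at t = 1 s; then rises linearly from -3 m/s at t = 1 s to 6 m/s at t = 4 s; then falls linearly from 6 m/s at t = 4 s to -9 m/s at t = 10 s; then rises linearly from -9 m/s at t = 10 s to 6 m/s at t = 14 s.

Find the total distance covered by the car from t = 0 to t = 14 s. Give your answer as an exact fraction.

Total distance travelled is ∫|v| dt — sum the magnitudes of each area piece.
0–1 s: v = 0 at t = 8/11 s; triangle areas 32/11 + 9/22 = 73/22 m
1–4 s: v = 0 at t = 2 s; triangle areas 1.5 + 6 = 7.5 m
4–10 s: v = 0 at t = 6.4 s; triangle areas 7.2 + 16.2 = 23.4 m
10–14 s: v = 0 at t = 12.4 s; triangle areas 10.8 + 4.8 = 15.6 m
Total distance = 548/11 m

548/11 m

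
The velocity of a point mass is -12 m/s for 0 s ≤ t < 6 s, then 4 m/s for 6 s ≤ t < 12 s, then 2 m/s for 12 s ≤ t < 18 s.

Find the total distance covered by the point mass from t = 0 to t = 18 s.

Total distance travelled is ∫|v| dt — sum the magnitudes of each area piece.
0–6 s: |-12| × 6 = 72 m
6–12 s: |4| × 6 = 24 m
12–18 s: |2| × 6 = 12 m
Total distance = 108 m

108 m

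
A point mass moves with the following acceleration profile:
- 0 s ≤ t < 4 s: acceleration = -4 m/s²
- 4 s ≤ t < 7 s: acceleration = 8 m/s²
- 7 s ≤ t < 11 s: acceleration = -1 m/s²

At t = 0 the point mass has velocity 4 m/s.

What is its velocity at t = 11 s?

Δv equals the area under the a-t graph; then v = v₀ + Δv.
0–4 s: -4 × 4 = -16 m/s
4–7 s: 8 × 3 = 24 m/s
7–11 s: -1 × 4 = -4 m/s
Δv = 4 m/s, so v(11) = 4 + (4) = 8 m/s.

8 m/s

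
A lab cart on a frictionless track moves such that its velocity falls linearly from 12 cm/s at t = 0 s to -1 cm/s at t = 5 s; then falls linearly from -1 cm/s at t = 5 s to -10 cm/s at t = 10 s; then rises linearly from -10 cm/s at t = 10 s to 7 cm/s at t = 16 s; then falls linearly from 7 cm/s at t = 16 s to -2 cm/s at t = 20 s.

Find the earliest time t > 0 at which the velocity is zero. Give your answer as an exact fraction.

t = 60/13 s

v changes sign on 0–5 s (from 12 to -1); the graph is linear there, so v = 0 at t = 0 + (-12)·(5 − 0)/(-1 − 12) = 60/13 s.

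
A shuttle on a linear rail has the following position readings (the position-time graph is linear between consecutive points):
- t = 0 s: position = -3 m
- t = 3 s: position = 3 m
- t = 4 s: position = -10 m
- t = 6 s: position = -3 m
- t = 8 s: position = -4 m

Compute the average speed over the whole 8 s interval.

Average speed = (total path length)/(elapsed time); on a piecewise-linear x-t graph the path length is Σ|Δx|.
0–3 s: |Δx| = |3 − -3| = 6 m
3–4 s: |Δx| = |-10 − 3| = 13 m
4–6 s: |Δx| = |-3 − -10| = 7 m
6–8 s: |Δx| = |-4 − -3| = 1 m
Total path = 27 m; average speed = 27/8 = 3.375 m/s.

3.375 m/s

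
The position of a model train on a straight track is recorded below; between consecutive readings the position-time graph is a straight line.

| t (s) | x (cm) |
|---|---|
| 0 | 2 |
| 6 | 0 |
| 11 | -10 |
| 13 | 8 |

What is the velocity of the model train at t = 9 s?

-2 cm/s

Velocity is the slope of the x-t graph on 6–11 s: (-10 − 0)/(11 − 6) = -2 cm/s.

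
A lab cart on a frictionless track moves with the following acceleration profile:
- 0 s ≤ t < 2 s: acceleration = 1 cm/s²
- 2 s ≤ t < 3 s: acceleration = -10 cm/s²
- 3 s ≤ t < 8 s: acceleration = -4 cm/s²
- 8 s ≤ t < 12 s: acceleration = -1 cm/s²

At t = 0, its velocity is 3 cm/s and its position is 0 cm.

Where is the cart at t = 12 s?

-175 cm

On each constant-a segment, Δv = aΔt and Δx = v₀Δt + ½aΔt²; chain segment to segment.
0–2 s: v starts 3 cm/s; Δx = 3·2 + ½·1·2² = 8 cm; v ends 5 cm/s.
2–3 s: v starts 5 cm/s; Δx = 5·1 + ½·-10·1² = 0 cm; v ends -5 cm/s.
3–8 s: v starts -5 cm/s; Δx = -5·5 + ½·-4·5² = -75 cm; v ends -25 cm/s.
8–12 s: v starts -25 cm/s; Δx = -25·4 + ½·-1·4² = -108 cm; v ends -29 cm/s.
x(12) = 0 + Σ Δx = -175 cm.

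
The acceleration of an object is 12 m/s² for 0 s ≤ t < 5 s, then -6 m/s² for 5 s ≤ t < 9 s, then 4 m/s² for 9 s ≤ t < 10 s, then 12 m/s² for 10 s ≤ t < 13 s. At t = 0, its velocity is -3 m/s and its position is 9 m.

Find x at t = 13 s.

On each constant-a segment, Δv = aΔt and Δx = v₀Δt + ½aΔt²; chain segment to segment.
0–5 s: v starts -3 m/s; Δx = -3·5 + ½·12·5² = 135 m; v ends 57 m/s.
5–9 s: v starts 57 m/s; Δx = 57·4 + ½·-6·4² = 180 m; v ends 33 m/s.
9–10 s: v starts 33 m/s; Δx = 33·1 + ½·4·1² = 35 m; v ends 37 m/s.
10–13 s: v starts 37 m/s; Δx = 37·3 + ½·12·3² = 165 m; v ends 73 m/s.
x(13) = 9 + Σ Δx = 524 m.

524 m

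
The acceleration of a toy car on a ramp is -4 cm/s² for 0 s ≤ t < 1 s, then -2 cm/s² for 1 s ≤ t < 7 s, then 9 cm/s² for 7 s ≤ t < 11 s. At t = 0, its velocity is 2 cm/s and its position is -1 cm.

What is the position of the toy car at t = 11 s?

On each constant-a segment, Δv = aΔt and Δx = v₀Δt + ½aΔt²; chain segment to segment.
0–1 s: v starts 2 cm/s; Δx = 2·1 + ½·-4·1² = 0 cm; v ends -2 cm/s.
1–7 s: v starts -2 cm/s; Δx = -2·6 + ½·-2·6² = -48 cm; v ends -14 cm/s.
7–11 s: v starts -14 cm/s; Δx = -14·4 + ½·9·4² = 16 cm; v ends 22 cm/s.
x(11) = -1 + Σ Δx = -33 cm.

-33 cm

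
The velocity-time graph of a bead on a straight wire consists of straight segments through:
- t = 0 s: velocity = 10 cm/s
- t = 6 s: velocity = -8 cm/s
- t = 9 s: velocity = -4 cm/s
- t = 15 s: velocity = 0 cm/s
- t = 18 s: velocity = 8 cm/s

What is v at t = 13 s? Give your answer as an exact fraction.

-4/3 cm/s

On 9–15 s the graph is linear from -4 to 0 cm/s: v(13) = -4 + (0 − -4)·(13 − 9)/(15 − 9) = -4/3 cm/s.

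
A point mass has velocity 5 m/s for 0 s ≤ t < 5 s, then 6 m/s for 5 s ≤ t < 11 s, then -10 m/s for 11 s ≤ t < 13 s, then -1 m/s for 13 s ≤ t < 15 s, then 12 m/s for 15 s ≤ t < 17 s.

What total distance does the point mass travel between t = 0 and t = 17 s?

107 m

Total distance travelled is ∫|v| dt — sum the magnitudes of each area piece.
0–5 s: |5| × 5 = 25 m
5–11 s: |6| × 6 = 36 m
11–13 s: |-10| × 2 = 20 m
13–15 s: |-1| × 2 = 2 m
15–17 s: |12| × 2 = 24 m
Total distance = 107 m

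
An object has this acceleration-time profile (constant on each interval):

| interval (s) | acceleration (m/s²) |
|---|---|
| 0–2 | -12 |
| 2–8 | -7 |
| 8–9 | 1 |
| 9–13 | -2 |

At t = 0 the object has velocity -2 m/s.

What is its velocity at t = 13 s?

-75 m/s

Δv equals the area under the a-t graph; then v = v₀ + Δv.
0–2 s: -12 × 2 = -24 m/s
2–8 s: -7 × 6 = -42 m/s
8–9 s: 1 × 1 = 1 m/s
9–13 s: -2 × 4 = -8 m/s
Δv = -73 m/s, so v(13) = -2 + (-73) = -75 m/s.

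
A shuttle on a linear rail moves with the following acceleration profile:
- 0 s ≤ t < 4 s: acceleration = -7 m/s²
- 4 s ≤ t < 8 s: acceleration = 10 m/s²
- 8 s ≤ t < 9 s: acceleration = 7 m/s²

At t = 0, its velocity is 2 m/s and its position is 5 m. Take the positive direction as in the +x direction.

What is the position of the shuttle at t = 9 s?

-49.5 m

On each constant-a segment, Δv = aΔt and Δx = v₀Δt + ½aΔt²; chain segment to segment.
0–4 s: v starts 2 m/s; Δx = 2·4 + ½·-7·4² = -48 m; v ends -26 m/s.
4–8 s: v starts -26 m/s; Δx = -26·4 + ½·10·4² = -24 m; v ends 14 m/s.
8–9 s: v starts 14 m/s; Δx = 14·1 + ½·7·1² = 17.5 m; v ends 21 m/s.
x(9) = 5 + Σ Δx = -49.5 m.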